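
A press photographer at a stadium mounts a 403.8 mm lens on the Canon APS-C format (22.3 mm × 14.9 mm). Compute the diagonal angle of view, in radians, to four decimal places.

0.0664 rad

Sensor diagonal = √(22.3² + 14.9²) = √719.3000 ≈ 26.8198 mm.
Angle of view α = 2·arctan(d/2f) with d = 26.8198 mm and f = 403.8 mm.
d/2f = 0.03321; arctan(0.03321) ≈ 0.0332 rad, so α ≈ 0.0664 rad.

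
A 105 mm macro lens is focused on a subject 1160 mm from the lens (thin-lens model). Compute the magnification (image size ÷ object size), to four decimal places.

Thin lens: 1/f = 1/dₒ + 1/dᵢ → 1/dᵢ = 1/105 − 1/1160 = 0.0086617 mm⁻¹, so dᵢ ≈ 115.4502 mm.
Magnification m = dᵢ/dₒ = 115.4502/1160 ≈ 0.09953.

0.0995×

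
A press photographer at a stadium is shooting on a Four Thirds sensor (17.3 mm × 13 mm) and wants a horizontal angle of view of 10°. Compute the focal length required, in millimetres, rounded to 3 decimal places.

From α = 2·arctan(w/2f) we get f = w / (2·tan(α/2)).
With w = 17.3 mm and α/2 = 5°, tan(α/2) ≈ 0.08749, so f ≈ 17.3 / 0.17498 ≈ 98.8700 mm.

98.870 mm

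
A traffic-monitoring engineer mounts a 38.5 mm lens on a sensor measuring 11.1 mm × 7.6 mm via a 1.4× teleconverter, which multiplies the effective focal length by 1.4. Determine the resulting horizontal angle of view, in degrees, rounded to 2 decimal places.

Effective focal length f = 38.5 × 1.4 = 53.9 mm.
α = 2·arctan(11.1 / (2 × 53.9)) = 2·arctan(0.10297) ≈ 11.7579°.

11.76°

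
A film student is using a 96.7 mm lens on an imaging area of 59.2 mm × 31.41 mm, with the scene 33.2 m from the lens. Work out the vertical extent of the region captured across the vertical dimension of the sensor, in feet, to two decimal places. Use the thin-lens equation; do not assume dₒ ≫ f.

dₒ: 33.2 m = 33200 mm.
Similar triangles through the lens centre give W/dₒ = h/dᵢ; with 1/f = 1/dₒ + 1/dᵢ this gives W = h·(dₒ − f)/f.
W = 31.41 mm × (33200 − 96.7) / 96.7 = 31.41 × 342.3299 ≈ 10752.582 mm = 10752.582/304.8 ft = 35.2775 ft.

35.28 ft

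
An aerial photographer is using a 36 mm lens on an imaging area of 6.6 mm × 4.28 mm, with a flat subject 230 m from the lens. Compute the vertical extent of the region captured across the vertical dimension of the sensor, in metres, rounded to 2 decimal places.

27.34 m

dₒ: 230 m = 230000 mm.
Similar triangles through the lens centre give W/dₒ = h/dᵢ; with 1/f = 1/dₒ + 1/dᵢ this gives W = h·(dₒ − f)/f.
W = 4.28 mm × (230000 − 36) / 36 = 4.28 × 6387.8889 ≈ 27340.164 mm = 27.3402 m.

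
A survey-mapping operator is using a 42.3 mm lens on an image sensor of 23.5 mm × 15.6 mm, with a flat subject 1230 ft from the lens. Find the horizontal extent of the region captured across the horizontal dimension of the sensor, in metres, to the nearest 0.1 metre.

208.3 m

dₒ: 1230 ft × 304.8 mm/ft = 374903.99 mm.
Similar triangles through the lens centre give W/dₒ = w/dᵢ; with 1/f = 1/dₒ + 1/dᵢ this gives W = w·(dₒ − f)/f.
W = 23.5 mm × (374904 − 42.3) / 42.3 = 23.5 × 8861.9784 ≈ 208256.493 mm = 208.256 m.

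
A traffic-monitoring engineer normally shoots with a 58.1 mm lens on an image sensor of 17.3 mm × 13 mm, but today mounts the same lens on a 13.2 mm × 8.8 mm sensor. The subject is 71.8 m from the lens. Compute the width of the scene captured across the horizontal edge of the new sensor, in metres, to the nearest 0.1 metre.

The focal length stays 58.1 mm; the relevant sensor dimension is now w = 13.2 mm. Object distance dₒ = 71.8 m = 71800 mm.
Thin-lens field width W = w·(dₒ − f)/f = 13.2 × (71800 − 58.1)/58.1 ≈ 16299.365 mm = 16.2994 m.

16.3 m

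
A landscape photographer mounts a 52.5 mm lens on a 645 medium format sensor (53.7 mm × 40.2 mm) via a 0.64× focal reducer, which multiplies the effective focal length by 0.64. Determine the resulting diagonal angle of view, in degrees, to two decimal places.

89.90°

Effective focal length f = 52.5 × 0.64 = 33.6 mm.
Sensor diagonal = √(53.7² + 40.2²) = √4499.7300 ≈ 67.0800 mm.
α = 2·arctan(67.080 / (2 × 33.6)) = 2·arctan(0.99821) ≈ 89.8976°.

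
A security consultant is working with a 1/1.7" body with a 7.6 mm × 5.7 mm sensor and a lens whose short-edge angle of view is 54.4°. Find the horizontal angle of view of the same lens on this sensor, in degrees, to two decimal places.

From the short-edge AOV: f = 5.7 / (2·tan(27.2°)) = 5.7 / 1.02786 ≈ 5.5455 mm.
Horizontal AOV = 2·arctan(7.6 / (2 × 5.5455)) = 2·arctan(0.68524) ≈ 68.8410°.

68.84°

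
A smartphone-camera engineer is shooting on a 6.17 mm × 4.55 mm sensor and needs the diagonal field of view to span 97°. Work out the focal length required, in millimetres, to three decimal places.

Sensor diagonal = √(6.17² + 4.55²) = √58.7714 ≈ 7.6663 mm.
From α = 2·arctan(d/2f) we get f = d / (2·tan(α/2)).
With d = 7.6663 mm and α/2 = 48.5°, tan(α/2) ≈ 1.13029, so f ≈ 7.6663 / 2.26059 ≈ 3.3913 mm.

3.391 mm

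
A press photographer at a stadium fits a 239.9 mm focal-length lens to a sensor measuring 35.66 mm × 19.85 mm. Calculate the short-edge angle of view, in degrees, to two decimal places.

Angle of view α = 2·arctan(h/2f) with h = 19.85 mm and f = 239.9 mm.
h/2f = 0.04137; arctan(0.04137) ≈ 2.3691°, so α ≈ 4.7381°.

4.74°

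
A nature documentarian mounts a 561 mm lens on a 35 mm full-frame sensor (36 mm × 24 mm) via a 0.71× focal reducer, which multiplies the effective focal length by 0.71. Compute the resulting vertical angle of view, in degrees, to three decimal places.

3.451°

Effective focal length f = 561 × 0.71 = 398.31 mm.
α = 2·arctan(24 / (2 × 398.31)) = 2·arctan(0.03013) ≈ 3.4513°.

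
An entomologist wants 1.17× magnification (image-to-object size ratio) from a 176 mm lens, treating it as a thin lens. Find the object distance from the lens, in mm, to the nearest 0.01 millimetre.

With m = dᵢ/dₒ and 1/f = 1/dₒ + 1/dᵢ, substituting dᵢ = m·dₒ gives 1/f = (1 + 1/m)/dₒ, hence dₒ = f·(1 + 1/m).
dₒ = 176 × (1 + 1/1.17) = 176 × 1.85470 ≈ 326.427 mm.

326.43 mm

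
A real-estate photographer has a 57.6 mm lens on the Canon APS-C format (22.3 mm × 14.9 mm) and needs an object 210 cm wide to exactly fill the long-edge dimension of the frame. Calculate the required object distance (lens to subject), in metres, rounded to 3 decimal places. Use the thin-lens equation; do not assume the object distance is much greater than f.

5.482 m

W: 210 cm = 2100 mm.
Magnification m = w/W = dᵢ/dₒ; combined with 1/f = 1/dₒ + 1/dᵢ this gives dₒ = f·(1 + W/w).
dₒ = 57.6 mm × (1 + 2100/22.3) = 57.6 × 95.1704 ≈ 5481.815 mm = 5.48182 m.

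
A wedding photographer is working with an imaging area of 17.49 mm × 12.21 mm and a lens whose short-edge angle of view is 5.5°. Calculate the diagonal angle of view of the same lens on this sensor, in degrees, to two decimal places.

9.59°

From the short-edge AOV: f = 12.21 / (2·tan(2.75°)) = 12.21 / 0.09607 ≈ 127.0989 mm.
Sensor diagonal = √(17.49² + 12.21²) = √454.9842 ≈ 21.3304 mm.
Diagonal AOV = 2·arctan(21.3304 / (2 × 127.0989)) = 2·arctan(0.08391) ≈ 9.5932°.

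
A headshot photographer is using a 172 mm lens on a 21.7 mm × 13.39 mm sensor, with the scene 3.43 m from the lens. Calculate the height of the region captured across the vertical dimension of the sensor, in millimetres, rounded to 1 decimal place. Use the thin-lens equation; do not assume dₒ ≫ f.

dₒ: 3.43 m = 3430 mm.
Similar triangles through the lens centre give W/dₒ = h/dᵢ; with 1/f = 1/dₒ + 1/dᵢ this gives W = h·(dₒ − f)/f.
W = 13.39 mm × (3430 − 172) / 172 = 13.39 × 18.9419 ≈ 253.632 mm.

253.6 mm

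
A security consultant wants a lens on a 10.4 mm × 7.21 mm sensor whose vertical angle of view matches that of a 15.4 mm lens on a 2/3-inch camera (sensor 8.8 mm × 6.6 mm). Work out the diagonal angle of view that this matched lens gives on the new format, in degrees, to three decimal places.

41.223°

Equal vertical AOV ⇒ f₂ = f₁ · 7.21/6.6 = 15.4 × 1.09242 ≈ 16.8233 mm.
Sensor diagonal = √(10.4² + 7.21²) = √160.1441 ≈ 12.6548 mm.
Diagonal AOV on the new format = 2·arctan(12.6548 / (2 × 16.8233)) = 2·arctan(0.37611) ≈ 41.2234°.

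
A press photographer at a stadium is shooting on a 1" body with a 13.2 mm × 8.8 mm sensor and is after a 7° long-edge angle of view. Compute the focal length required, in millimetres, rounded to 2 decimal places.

From α = 2·arctan(w/2f) we get f = w / (2·tan(α/2)).
With w = 13.2 mm and α/2 = 3.5°, tan(α/2) ≈ 0.06116, so f ≈ 13.2 / 0.12233 ≈ 107.9090 mm.

107.91 mm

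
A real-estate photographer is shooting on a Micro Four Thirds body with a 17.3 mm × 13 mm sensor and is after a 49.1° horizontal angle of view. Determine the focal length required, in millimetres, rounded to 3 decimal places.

18.937 mm

From α = 2·arctan(w/2f) we get f = w / (2·tan(α/2)).
With w = 17.3 mm and α/2 = 24.55°, tan(α/2) ≈ 0.45678, so f ≈ 17.3 / 0.91356 ≈ 18.9369 mm.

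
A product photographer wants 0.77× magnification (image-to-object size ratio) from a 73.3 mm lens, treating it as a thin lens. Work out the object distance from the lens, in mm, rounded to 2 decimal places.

168.49 mm

With m = dᵢ/dₒ and 1/f = 1/dₒ + 1/dᵢ, substituting dᵢ = m·dₒ gives 1/f = (1 + 1/m)/dₒ, hence dₒ = f·(1 + 1/m).
dₒ = 73.3 × (1 + 1/0.77) = 73.3 × 2.29870 ≈ 168.495 mm.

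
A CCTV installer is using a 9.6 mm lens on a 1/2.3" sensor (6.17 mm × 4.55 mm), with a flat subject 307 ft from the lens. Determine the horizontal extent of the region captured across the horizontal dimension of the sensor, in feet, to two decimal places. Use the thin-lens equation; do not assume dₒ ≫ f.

dₒ: 307 ft × 304.8 mm/ft = 93573.60 mm.
Similar triangles through the lens centre give W/dₒ = w/dᵢ; with 1/f = 1/dₒ + 1/dᵢ this gives W = w·(dₒ − f)/f.
W = 6.17 mm × (93573.6 − 9.6) / 9.6 = 6.17 × 9746.2497 ≈ 60134.361 mm = 60134.361/304.8 ft = 197.291 ft.

197.29 ft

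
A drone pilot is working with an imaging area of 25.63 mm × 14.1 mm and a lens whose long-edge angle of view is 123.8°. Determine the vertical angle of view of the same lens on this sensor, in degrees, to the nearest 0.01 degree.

From the long-edge AOV: f = 25.63 / (2·tan(61.9°)) = 25.63 / 3.74567 ≈ 6.8426 mm.
Vertical AOV = 2·arctan(14.1 / (2 × 6.8426)) = 2·arctan(1.03031) ≈ 91.7108°.

91.71°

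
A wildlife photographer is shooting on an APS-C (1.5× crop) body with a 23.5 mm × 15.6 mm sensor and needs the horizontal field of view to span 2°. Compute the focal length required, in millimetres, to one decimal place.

From α = 2·arctan(w/2f) we get f = w / (2·tan(α/2)).
With w = 23.5 mm and α/2 = 1°, tan(α/2) ≈ 0.01746, so f ≈ 23.5 / 0.03491 ≈ 673.1570 mm.

673.2 mm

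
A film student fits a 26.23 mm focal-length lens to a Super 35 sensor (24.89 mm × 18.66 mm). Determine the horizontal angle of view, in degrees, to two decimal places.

50.76°

Angle of view α = 2·arctan(w/2f) with w = 24.89 mm and f = 26.23 mm.
w/2f = 0.47446; arctan(0.47446) ≈ 25.3823°, so α ≈ 50.7646°.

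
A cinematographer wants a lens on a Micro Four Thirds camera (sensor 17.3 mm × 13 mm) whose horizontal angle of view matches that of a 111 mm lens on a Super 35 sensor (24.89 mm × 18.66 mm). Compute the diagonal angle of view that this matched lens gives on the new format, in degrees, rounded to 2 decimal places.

Equal horizontal AOV ⇒ f₂ = f₁ · 17.3/24.89 = 111 × 0.69506 ≈ 77.1515 mm.
Sensor diagonal = √(17.3² + 13²) = √468.2900 ≈ 21.6400 mm.
Diagonal AOV on the new format = 2·arctan(21.6400 / (2 × 77.1515)) = 2·arctan(0.14024) ≈ 15.9666°.

15.97°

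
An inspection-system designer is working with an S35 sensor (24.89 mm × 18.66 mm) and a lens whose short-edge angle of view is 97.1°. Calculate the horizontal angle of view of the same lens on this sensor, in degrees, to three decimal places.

112.982°

From the short-edge AOV: f = 18.66 / (2·tan(48.55°)) = 18.66 / 2.26457 ≈ 8.2400 mm.
Horizontal AOV = 2·arctan(24.89 / (2 × 8.2400)) = 2·arctan(1.51032) ≈ 112.9820°.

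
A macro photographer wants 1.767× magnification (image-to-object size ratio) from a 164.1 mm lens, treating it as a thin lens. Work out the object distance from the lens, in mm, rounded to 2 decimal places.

256.97 mm

With m = dᵢ/dₒ and 1/f = 1/dₒ + 1/dᵢ, substituting dᵢ = m·dₒ gives 1/f = (1 + 1/m)/dₒ, hence dₒ = f·(1 + 1/m).
dₒ = 164.1 × (1 + 1/1.767) = 164.1 × 1.56593 ≈ 256.969 mm.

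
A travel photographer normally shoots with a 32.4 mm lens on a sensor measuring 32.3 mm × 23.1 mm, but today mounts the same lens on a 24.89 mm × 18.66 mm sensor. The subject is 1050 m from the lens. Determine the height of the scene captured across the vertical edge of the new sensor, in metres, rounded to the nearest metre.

The focal length stays 32.4 mm; the relevant sensor dimension is now h = 18.66 mm. Object distance dₒ = 1050 m = 1.05e+06 mm.
Thin-lens field height W = h·(dₒ − f)/f = 18.66 × (1.05e+06 − 32.4)/32.4 ≈ 604703.562 mm = 604.704 m.

605 m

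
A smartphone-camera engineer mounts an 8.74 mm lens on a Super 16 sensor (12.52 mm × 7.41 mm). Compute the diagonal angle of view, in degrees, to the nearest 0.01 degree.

Sensor diagonal = √(12.52² + 7.41²) = √211.6585 ≈ 14.5485 mm.
Angle of view α = 2·arctan(d/2f) with d = 14.5485 mm and f = 8.74 mm.
d/2f = 0.83229; arctan(0.83229) ≈ 39.7704°, so α ≈ 79.5408°.

79.54°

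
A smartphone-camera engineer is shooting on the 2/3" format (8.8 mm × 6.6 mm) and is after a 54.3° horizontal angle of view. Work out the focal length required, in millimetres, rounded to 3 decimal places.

From α = 2·arctan(w/2f) we get f = w / (2·tan(α/2)).
With w = 8.8 mm and α/2 = 27.15°, tan(α/2) ≈ 0.51283, so f ≈ 8.8 / 1.02566 ≈ 8.5799 mm.

8.580 mm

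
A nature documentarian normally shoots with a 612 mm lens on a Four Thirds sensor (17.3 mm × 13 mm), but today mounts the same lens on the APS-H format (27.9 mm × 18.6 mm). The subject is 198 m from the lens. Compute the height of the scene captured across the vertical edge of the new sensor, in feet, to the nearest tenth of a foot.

The focal length stays 612 mm; the relevant sensor dimension is now h = 18.6 mm. Object distance dₒ = 198 m = 198000 mm.
Thin-lens field height W = h·(dₒ − f)/f = 18.6 × (198000 − 612)/612 ≈ 5999.047 mm = 5999.047/304.8 ft = 19.6819 ft.

19.7 ft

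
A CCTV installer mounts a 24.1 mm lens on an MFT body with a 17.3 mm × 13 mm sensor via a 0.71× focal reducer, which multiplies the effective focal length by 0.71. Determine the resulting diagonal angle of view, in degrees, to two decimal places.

Effective focal length f = 24.1 × 0.71 = 17.111 mm.
Sensor diagonal = √(17.3² + 13²) = √468.2900 ≈ 21.6400 mm.
α = 2·arctan(21.640 / (2 × 17.111)) = 2·arctan(0.63234) ≈ 64.6138°.

64.61°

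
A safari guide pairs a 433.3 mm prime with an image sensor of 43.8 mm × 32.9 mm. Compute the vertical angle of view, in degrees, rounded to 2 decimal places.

Angle of view α = 2·arctan(h/2f) with h = 32.9 mm and f = 433.3 mm.
h/2f = 0.03796; arctan(0.03796) ≈ 2.1742°, so α ≈ 4.3483°.

4.35°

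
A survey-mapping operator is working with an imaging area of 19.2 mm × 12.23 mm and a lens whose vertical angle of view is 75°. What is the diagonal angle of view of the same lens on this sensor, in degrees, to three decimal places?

From the vertical AOV: f = 12.23 / (2·tan(37.5°)) = 12.23 / 1.53465 ≈ 7.9692 mm.
Sensor diagonal = √(19.2² + 12.23²) = √518.2129 ≈ 22.7643 mm.
Diagonal AOV = 2·arctan(22.7643 / (2 × 7.9692)) = 2·arctan(1.42826) ≈ 110.0043°.

110.004°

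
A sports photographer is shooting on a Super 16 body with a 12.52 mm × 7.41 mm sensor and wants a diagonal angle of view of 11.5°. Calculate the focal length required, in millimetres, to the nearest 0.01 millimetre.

72.24 mm

Sensor diagonal = √(12.52² + 7.41²) = √211.6585 ≈ 14.5485 mm.
From α = 2·arctan(d/2f) we get f = d / (2·tan(α/2)).
With d = 14.5485 mm and α/2 = 5.75°, tan(α/2) ≈ 0.10069, so f ≈ 14.5485 / 0.20139 ≈ 72.2406 mm.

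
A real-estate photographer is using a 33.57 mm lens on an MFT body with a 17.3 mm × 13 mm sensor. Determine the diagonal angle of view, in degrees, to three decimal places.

Sensor diagonal = √(17.3² + 13²) = √468.2900 ≈ 21.6400 mm.
Angle of view α = 2·arctan(d/2f) with d = 21.6400 mm and f = 33.57 mm.
d/2f = 0.32231; arctan(0.32231) ≈ 17.8647°, so α ≈ 35.7295°.

35.729°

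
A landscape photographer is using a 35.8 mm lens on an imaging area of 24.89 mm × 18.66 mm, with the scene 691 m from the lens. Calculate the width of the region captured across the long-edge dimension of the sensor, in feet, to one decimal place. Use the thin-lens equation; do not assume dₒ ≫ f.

1576.1 ft

dₒ: 691 m = 691000 mm.
Similar triangles through the lens centre give W/dₒ = w/dᵢ; with 1/f = 1/dₒ + 1/dᵢ this gives W = w·(dₒ − f)/f.
W = 24.89 mm × (691000 − 35.8) / 35.8 = 24.89 × 19300.6760 ≈ 480393.825 mm = 480393.825/304.8 ft = 1576.1 ft.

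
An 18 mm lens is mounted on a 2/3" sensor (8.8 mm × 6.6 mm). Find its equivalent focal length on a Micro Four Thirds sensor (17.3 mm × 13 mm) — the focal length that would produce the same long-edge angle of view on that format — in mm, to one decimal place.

Equal angle of view means equal width/f ratio, so f₂ = f₁ · (width₂/width₁) = 18 × 17.3/8.8.
f₂ = 18 × 1.96591 ≈ 35.386 mm.

35.4 mm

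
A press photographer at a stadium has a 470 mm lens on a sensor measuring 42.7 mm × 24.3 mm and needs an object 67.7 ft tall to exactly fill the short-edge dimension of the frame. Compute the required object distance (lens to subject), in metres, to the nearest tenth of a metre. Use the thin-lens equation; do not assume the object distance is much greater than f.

399.6 m

W: 67.7 ft × 304.8 mm/ft = 20634.96 mm.
Magnification m = h/W = dᵢ/dₒ; combined with 1/f = 1/dₒ + 1/dᵢ this gives dₒ = f·(1 + W/h).
dₒ = 470 mm × (1 + 20635/24.3) = 470 × 850.1753 ≈ 399582.382 mm = 399.582 m.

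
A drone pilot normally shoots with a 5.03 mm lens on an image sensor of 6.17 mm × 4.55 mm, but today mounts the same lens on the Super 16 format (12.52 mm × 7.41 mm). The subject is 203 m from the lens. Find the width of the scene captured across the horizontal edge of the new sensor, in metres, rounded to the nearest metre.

The focal length stays 5.03 mm; the relevant sensor dimension is now w = 12.52 mm. Object distance dₒ = 203 m = 203000 mm.
Thin-lens field width W = w·(dₒ − f)/f = 12.52 × (203000 − 5.03)/5.03 ≈ 505267.798 mm = 505.268 m.

505 m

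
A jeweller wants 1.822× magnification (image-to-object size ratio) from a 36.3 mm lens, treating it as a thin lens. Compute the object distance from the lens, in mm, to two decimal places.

56.22 mm

With m = dᵢ/dₒ and 1/f = 1/dₒ + 1/dᵢ, substituting dᵢ = m·dₒ gives 1/f = (1 + 1/m)/dₒ, hence dₒ = f·(1 + 1/m).
dₒ = 36.3 × (1 + 1/1.822) = 36.3 × 1.54885 ≈ 56.223 mm.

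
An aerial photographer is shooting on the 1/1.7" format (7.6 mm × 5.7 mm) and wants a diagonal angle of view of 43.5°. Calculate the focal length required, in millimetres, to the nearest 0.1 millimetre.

11.9 mm

Sensor diagonal = √(7.6² + 5.7²) = √90.2500 ≈ 9.5000 mm.
From α = 2·arctan(d/2f) we get f = d / (2·tan(α/2)).
With d = 9.5000 mm and α/2 = 21.75°, tan(α/2) ≈ 0.39896, so f ≈ 9.5000 / 0.79792 ≈ 11.9060 mm.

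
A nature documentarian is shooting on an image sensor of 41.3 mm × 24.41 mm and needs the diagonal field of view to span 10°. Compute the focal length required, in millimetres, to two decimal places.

274.17 mm

Sensor diagonal = √(41.3² + 24.41²) = √2301.5381 ≈ 47.9743 mm.
From α = 2·arctan(d/2f) we get f = d / (2·tan(α/2)).
With d = 47.9743 mm and α/2 = 5°, tan(α/2) ≈ 0.08749, so f ≈ 47.9743 / 0.17498 ≈ 274.1747 mm.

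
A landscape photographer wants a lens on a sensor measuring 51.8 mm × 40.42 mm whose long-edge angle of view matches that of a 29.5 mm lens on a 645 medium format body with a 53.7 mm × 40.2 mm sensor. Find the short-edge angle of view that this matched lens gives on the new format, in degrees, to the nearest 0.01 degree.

70.77°

Equal long-edge AOV ⇒ f₂ = f₁ · 51.8/53.7 = 29.5 × 0.96462 ≈ 28.4562 mm.
Short-edge AOV on the new format = 2·arctan(40.42 / (2 × 28.4562)) = 2·arctan(0.71021) ≈ 70.7658°.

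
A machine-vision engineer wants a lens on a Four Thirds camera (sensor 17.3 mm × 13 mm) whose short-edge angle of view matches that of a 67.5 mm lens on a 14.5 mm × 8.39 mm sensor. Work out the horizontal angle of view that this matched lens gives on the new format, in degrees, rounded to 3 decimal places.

9.456°

Equal short-edge AOV ⇒ f₂ = f₁ · 13/8.39 = 67.5 × 1.54946 ≈ 104.5888 mm.
Horizontal AOV on the new format = 2·arctan(17.3 / (2 × 104.5888)) = 2·arctan(0.08270) ≈ 9.4558°.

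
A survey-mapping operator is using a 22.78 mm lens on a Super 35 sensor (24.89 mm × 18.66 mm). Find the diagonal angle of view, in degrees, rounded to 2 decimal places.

Sensor diagonal = √(24.89² + 18.66²) = √967.7077 ≈ 31.1080 mm.
Angle of view α = 2·arctan(d/2f) with d = 31.1080 mm and f = 22.78 mm.
d/2f = 0.68279; arctan(0.68279) ≈ 34.3249°, so α ≈ 68.6499°.

68.65°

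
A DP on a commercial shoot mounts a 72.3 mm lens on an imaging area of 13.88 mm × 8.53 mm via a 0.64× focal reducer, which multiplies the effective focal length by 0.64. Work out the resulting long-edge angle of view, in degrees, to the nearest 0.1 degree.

17.1°

Effective focal length f = 72.3 × 0.64 = 46.272 mm.
α = 2·arctan(13.88 / (2 × 46.272)) = 2·arctan(0.14998) ≈ 17.0596°.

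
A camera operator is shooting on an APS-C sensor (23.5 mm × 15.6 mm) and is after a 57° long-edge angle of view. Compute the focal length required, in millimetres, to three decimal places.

21.641 mm

From α = 2·arctan(w/2f) we get f = w / (2·tan(α/2)).
With w = 23.5 mm and α/2 = 28.5°, tan(α/2) ≈ 0.54296, so f ≈ 23.5 / 1.08591 ≈ 21.6408 mm.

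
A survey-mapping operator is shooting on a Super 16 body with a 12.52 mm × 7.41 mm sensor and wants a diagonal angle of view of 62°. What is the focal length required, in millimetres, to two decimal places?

12.11 mm

Sensor diagonal = √(12.52² + 7.41²) = √211.6585 ≈ 14.5485 mm.
From α = 2·arctan(d/2f) we get f = d / (2·tan(α/2)).
With d = 14.5485 mm and α/2 = 31°, tan(α/2) ≈ 0.60086, so f ≈ 14.5485 / 1.20172 ≈ 12.1064 mm.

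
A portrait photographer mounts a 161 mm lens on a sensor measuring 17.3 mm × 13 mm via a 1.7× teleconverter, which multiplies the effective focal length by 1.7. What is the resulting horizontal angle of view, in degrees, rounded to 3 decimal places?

3.620°

Effective focal length f = 161 × 1.7 = 273.7 mm.
α = 2·arctan(17.3 / (2 × 273.7)) = 2·arctan(0.03160) ≈ 3.6203°.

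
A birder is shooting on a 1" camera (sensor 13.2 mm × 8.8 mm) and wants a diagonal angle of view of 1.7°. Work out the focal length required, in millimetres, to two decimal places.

534.65 mm

Sensor diagonal = √(13.2² + 8.8²) = √251.6800 ≈ 15.8644 mm.
From α = 2·arctan(d/2f) we get f = d / (2·tan(α/2)).
With d = 15.8644 mm and α/2 = 0.85°, tan(α/2) ≈ 0.01484, so f ≈ 15.8644 / 0.02967 ≈ 534.6459 mm.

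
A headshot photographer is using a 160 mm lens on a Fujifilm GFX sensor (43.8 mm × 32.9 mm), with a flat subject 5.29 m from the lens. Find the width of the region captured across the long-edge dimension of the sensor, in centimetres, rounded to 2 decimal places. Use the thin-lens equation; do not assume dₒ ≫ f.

140.43 cm

dₒ: 5.29 m = 5290 mm.
Similar triangles through the lens centre give W/dₒ = w/dᵢ; with 1/f = 1/dₒ + 1/dᵢ this gives W = w·(dₒ − f)/f.
W = 43.8 mm × (5290 − 160) / 160 = 43.8 × 32.0625 ≈ 1404.337 mm = 140.434 cm.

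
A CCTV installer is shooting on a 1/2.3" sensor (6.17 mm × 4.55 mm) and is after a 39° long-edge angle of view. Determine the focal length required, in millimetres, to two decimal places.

8.71 mm

From α = 2·arctan(w/2f) we get f = w / (2·tan(α/2)).
With w = 6.17 mm and α/2 = 19.5°, tan(α/2) ≈ 0.35412, so f ≈ 6.17 / 0.70824 ≈ 8.7118 mm.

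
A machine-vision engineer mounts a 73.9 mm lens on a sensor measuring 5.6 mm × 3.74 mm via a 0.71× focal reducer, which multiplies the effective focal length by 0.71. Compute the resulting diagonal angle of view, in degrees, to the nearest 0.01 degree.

Effective focal length f = 73.9 × 0.71 = 52.469 mm.
Sensor diagonal = √(5.6² + 3.74²) = √45.3476 ≈ 6.7341 mm.
α = 2·arctan(6.734 / (2 × 52.469)) = 2·arctan(0.06417) ≈ 7.3435°.

7.34°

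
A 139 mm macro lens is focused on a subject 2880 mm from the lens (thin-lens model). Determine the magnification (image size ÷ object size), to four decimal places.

Thin lens: 1/f = 1/dₒ + 1/dᵢ → 1/dᵢ = 1/139 − 1/2880 = 0.0068470 mm⁻¹, so dᵢ ≈ 146.0489 mm.
Magnification m = dᵢ/dₒ = 146.0489/2880 ≈ 0.05071.

0.0507×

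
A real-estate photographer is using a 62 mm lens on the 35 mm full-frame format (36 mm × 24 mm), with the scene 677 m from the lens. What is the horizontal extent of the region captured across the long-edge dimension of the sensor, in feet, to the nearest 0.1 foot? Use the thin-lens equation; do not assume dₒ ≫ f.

1289.6 ft

dₒ: 677 m = 677000 mm.
Similar triangles through the lens centre give W/dₒ = w/dᵢ; with 1/f = 1/dₒ + 1/dᵢ this gives W = w·(dₒ − f)/f.
W = 36 mm × (677000 − 62) / 62 = 36 × 10918.3548 ≈ 393060.774 mm = 393060.774/304.8 ft = 1289.57 ft.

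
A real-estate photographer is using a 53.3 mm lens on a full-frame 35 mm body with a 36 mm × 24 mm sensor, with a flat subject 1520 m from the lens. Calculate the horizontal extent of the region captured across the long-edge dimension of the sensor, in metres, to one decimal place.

1026.6 m

dₒ: 1520 m = 1.52e+06 mm.
Similar triangles through the lens centre give W/dₒ = w/dᵢ; with 1/f = 1/dₒ + 1/dᵢ this gives W = w·(dₒ − f)/f.
W = 36 mm × (1.52e+06 − 53.3) / 53.3 = 36 × 28516.8236 ≈ 1026605.651 mm = 1026.61 m.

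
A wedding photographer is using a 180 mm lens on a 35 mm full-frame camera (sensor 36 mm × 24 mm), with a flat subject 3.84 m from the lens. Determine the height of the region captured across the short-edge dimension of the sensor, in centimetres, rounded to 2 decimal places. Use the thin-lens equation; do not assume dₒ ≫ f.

48.80 cm

dₒ: 3.84 m = 3840 mm.
Similar triangles through the lens centre give W/dₒ = h/dᵢ; with 1/f = 1/dₒ + 1/dᵢ this gives W = h·(dₒ − f)/f.
W = 24 mm × (3840 − 180) / 180 = 24 × 20.3333 ≈ 488.000 mm = 48.8 cm.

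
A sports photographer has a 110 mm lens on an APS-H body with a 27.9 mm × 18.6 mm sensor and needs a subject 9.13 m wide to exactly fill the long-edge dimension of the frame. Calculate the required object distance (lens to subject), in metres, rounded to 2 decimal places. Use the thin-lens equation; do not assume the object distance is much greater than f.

36.11 m

W: 9.13 m = 9130 mm.
Magnification m = w/W = dᵢ/dₒ; combined with 1/f = 1/dₒ + 1/dᵢ this gives dₒ = f·(1 + W/w).
dₒ = 110 mm × (1 + 9130/27.9) = 110 × 328.2401 ≈ 36106.416 mm = 36.1064 m.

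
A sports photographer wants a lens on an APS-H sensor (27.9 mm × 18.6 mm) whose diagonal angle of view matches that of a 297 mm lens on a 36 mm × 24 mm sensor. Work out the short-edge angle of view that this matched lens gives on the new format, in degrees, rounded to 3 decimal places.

4.627°

Sensor diagonal = √(36² + 24²) = √1872.0000 ≈ 43.2666 mm.
Sensor diagonal = √(27.9² + 18.6²) = √1124.3700 ≈ 33.5316 mm.
Equal diagonal AOV ⇒ f₂ = f₁ · 33.5316/43.2666 = 297 × 0.77500 ≈ 230.1750 mm.
Short-edge AOV on the new format = 2·arctan(18.6 / (2 × 230.1750)) = 2·arctan(0.04040) ≈ 4.6274°.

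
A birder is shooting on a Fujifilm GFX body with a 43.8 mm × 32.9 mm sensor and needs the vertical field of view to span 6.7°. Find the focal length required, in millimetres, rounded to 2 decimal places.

From α = 2·arctan(h/2f) we get f = h / (2·tan(α/2)).
With h = 32.9 mm and α/2 = 3.35°, tan(α/2) ≈ 0.05854, so f ≈ 32.9 / 0.11707 ≈ 281.0273 mm.

281.03 mm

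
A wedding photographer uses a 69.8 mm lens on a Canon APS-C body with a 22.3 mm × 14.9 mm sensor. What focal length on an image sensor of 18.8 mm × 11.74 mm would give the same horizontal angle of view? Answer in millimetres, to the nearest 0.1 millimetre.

Equal angle of view means equal width/f ratio, so f₂ = f₁ · (width₂/width₁) = 69.8 × 18.8/22.3.
f₂ = 69.8 × 0.84305 ≈ 58.845 mm.

58.8 mm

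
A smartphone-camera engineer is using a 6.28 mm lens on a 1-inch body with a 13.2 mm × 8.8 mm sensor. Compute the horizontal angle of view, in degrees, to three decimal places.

Angle of view α = 2·arctan(w/2f) with w = 13.2 mm and f = 6.28 mm.
w/2f = 1.05096; arctan(1.05096) ≈ 46.4232°, so α ≈ 92.8464°.

92.846°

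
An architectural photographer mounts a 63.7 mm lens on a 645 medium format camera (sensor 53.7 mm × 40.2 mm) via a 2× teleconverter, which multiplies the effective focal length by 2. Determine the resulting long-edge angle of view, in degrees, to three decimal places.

23.802°

Effective focal length f = 63.7 × 2 = 127.4 mm.
α = 2·arctan(53.7 / (2 × 127.4)) = 2·arctan(0.21075) ≈ 23.8022°.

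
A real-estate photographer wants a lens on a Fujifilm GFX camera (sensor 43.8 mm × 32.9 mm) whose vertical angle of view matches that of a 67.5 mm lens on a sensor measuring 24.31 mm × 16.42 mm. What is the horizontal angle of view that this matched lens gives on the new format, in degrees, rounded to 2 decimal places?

18.40°

Equal vertical AOV ⇒ f₂ = f₁ · 32.9/16.42 = 67.5 × 2.00365 ≈ 135.2467 mm.
Horizontal AOV on the new format = 2·arctan(43.8 / (2 × 135.2467)) = 2·arctan(0.16193) ≈ 18.3957°.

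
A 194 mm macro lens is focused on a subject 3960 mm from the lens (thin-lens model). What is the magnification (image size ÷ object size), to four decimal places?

0.0515×

Thin lens: 1/f = 1/dₒ + 1/dᵢ → 1/dᵢ = 1/194 − 1/3960 = 0.0049021 mm⁻¹, so dᵢ ≈ 203.9936 mm.
Magnification m = dᵢ/dₒ = 203.9936/3960 ≈ 0.05151.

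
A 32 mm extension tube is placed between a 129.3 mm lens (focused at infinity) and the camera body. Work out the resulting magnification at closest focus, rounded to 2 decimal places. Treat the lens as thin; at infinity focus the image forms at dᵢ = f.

0.25×

The tube moves the image plane from f to f + e, so dᵢ = 129.3 + 32 = 161.3 mm. Focus is achieved when 1/f = 1/dₒ + 1/dᵢ, giving dₒ = 1/(1/f − 1/(f+e)).
Magnification m = dᵢ/dₒ = (f+e)·(1/f − 1/(f+e)) = e/f = 32/129.3 ≈ 0.2475.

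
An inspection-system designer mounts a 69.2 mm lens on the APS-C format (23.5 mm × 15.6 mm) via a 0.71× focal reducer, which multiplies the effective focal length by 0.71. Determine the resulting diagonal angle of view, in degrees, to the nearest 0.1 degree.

32.0°

Effective focal length f = 69.2 × 0.71 = 49.132 mm.
Sensor diagonal = √(23.5² + 15.6²) = √795.6100 ≈ 28.2066 mm.
α = 2·arctan(28.207 / (2 × 49.132)) = 2·arctan(0.28705) ≈ 32.0321°.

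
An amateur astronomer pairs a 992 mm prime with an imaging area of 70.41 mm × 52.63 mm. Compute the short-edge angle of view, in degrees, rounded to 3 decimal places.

Angle of view α = 2·arctan(h/2f) with h = 52.63 mm and f = 992 mm.
h/2f = 0.02653; arctan(0.02653) ≈ 1.5195°, so α ≈ 3.0391°.

3.039°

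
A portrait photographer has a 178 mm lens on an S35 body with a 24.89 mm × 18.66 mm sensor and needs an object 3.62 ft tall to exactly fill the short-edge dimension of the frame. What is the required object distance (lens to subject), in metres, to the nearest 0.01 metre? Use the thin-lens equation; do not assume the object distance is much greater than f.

W: 3.62 ft × 304.8 mm/ft = 1103.38 mm.
Magnification m = h/W = dᵢ/dₒ; combined with 1/f = 1/dₒ + 1/dᵢ this gives dₒ = f·(1 + W/h).
dₒ = 178 mm × (1 + 1103.38/18.66) = 178 × 60.1305 ≈ 10703.237 mm = 10.7032 m.

10.70 m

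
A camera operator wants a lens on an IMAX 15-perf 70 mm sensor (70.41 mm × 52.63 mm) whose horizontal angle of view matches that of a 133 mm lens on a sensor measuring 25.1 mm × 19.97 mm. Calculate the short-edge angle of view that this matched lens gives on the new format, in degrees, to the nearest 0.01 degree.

8.07°

Equal horizontal AOV ⇒ f₂ = f₁ · 70.41/25.1 = 133 × 2.80518 ≈ 373.0888 mm.
Short-edge AOV on the new format = 2·arctan(52.63 / (2 × 373.0888)) = 2·arctan(0.07053) ≈ 8.0691°.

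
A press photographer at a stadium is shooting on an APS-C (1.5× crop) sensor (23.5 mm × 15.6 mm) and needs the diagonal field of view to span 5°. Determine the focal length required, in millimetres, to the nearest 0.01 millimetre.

323.02 mm

Sensor diagonal = √(23.5² + 15.6²) = √795.6100 ≈ 28.2066 mm.
From α = 2·arctan(d/2f) we get f = d / (2·tan(α/2)).
With d = 28.2066 mm and α/2 = 2.5°, tan(α/2) ≈ 0.04366, so f ≈ 28.2066 / 0.08732 ≈ 323.0182 mm.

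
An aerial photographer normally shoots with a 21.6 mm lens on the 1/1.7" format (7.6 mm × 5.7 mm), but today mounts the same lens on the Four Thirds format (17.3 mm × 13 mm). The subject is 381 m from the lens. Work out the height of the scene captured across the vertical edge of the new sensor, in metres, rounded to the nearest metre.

The focal length stays 21.6 mm; the relevant sensor dimension is now h = 13 mm. Object distance dₒ = 381 m = 381000 mm.
Thin-lens field height W = h·(dₒ − f)/f = 13 × (381000 − 21.6)/21.6 ≈ 229292.556 mm = 229.293 m.

229 m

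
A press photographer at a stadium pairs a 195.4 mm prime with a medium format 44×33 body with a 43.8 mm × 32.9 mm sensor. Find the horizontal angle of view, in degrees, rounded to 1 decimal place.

12.8°

Angle of view α = 2·arctan(w/2f) with w = 43.8 mm and f = 195.4 mm.
w/2f = 0.11208; arctan(0.11208) ≈ 6.3949°, so α ≈ 12.7898°.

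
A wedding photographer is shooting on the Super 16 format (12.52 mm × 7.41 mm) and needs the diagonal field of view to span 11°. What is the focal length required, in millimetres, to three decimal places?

Sensor diagonal = √(12.52² + 7.41²) = √211.6585 ≈ 14.5485 mm.
From α = 2·arctan(d/2f) we get f = d / (2·tan(α/2)).
With d = 14.5485 mm and α/2 = 5.5°, tan(α/2) ≈ 0.09629, so f ≈ 14.5485 / 0.19258 ≈ 75.5459 mm.

75.546 mm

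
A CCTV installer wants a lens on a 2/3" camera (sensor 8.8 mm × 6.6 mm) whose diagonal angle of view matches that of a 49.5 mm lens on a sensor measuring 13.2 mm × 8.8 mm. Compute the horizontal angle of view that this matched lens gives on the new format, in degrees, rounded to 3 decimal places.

Sensor diagonal = √(13.2² + 8.8²) = √251.6800 ≈ 15.8644 mm.
Sensor diagonal = √(8.8² + 6.6²) = √121.0000 ≈ 11.0000 mm.
Equal diagonal AOV ⇒ f₂ = f₁ · 11.0000/15.8644 = 49.5 × 0.69338 ≈ 34.3221 mm.
Horizontal AOV on the new format = 2·arctan(8.8 / (2 × 34.3221)) = 2·arctan(0.12820) ≈ 14.6106°.

14.611°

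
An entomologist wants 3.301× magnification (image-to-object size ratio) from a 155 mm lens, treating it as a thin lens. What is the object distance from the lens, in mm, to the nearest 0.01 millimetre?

201.96 mm

With m = dᵢ/dₒ and 1/f = 1/dₒ + 1/dᵢ, substituting dᵢ = m·dₒ gives 1/f = (1 + 1/m)/dₒ, hence dₒ = f·(1 + 1/m).
dₒ = 155 × (1 + 1/3.301) = 155 × 1.30294 ≈ 201.955 mm.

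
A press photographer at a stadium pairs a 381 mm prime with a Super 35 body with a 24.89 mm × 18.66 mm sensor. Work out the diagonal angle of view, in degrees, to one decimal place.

Sensor diagonal = √(24.89² + 18.66²) = √967.7077 ≈ 31.1080 mm.
Angle of view α = 2·arctan(d/2f) with d = 31.1080 mm and f = 381 mm.
d/2f = 0.04082; arctan(0.04082) ≈ 2.3378°, so α ≈ 4.6755°.

4.7°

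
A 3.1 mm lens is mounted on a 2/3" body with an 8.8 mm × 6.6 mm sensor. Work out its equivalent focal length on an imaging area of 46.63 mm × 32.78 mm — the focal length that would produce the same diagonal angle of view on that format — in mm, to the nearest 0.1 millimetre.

16.1 mm

Sensor diagonal = √(8.8² + 6.6²) = √121.0000 ≈ 11.0000 mm.
Sensor diagonal = √(46.63² + 32.78²) = √3248.8853 ≈ 56.9990 mm.
Equal angle of view means equal diagonal/f ratio, so f₂ = f₁ · (diagonal₂/diagonal₁) = 3.1 × 56.9990/11.0000.
f₂ = 3.1 × 5.18173 ≈ 16.063 mm.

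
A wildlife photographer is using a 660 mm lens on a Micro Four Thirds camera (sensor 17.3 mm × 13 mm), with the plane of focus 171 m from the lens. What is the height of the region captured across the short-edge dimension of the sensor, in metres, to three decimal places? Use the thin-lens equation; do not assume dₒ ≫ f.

3.355 m

dₒ: 171 m = 171000 mm.
Similar triangles through the lens centre give W/dₒ = h/dᵢ; with 1/f = 1/dₒ + 1/dᵢ this gives W = h·(dₒ − f)/f.
W = 13 mm × (171000 − 660) / 660 = 13 × 258.0909 ≈ 3355.182 mm = 3.35518 m.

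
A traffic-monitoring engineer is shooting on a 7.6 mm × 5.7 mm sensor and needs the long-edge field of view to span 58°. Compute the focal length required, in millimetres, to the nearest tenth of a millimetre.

6.9 mm

From α = 2·arctan(w/2f) we get f = w / (2·tan(α/2)).
With w = 7.6 mm and α/2 = 29°, tan(α/2) ≈ 0.55431, so f ≈ 7.6 / 1.10862 ≈ 6.8554 mm.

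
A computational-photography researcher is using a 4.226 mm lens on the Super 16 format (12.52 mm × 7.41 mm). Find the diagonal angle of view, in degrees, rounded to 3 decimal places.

Sensor diagonal = √(12.52² + 7.41²) = √211.6585 ≈ 14.5485 mm.
Angle of view α = 2·arctan(d/2f) with d = 14.5485 mm and f = 4.226 mm.
d/2f = 1.72131; arctan(1.72131) ≈ 59.8454°, so α ≈ 119.6908°.

119.691°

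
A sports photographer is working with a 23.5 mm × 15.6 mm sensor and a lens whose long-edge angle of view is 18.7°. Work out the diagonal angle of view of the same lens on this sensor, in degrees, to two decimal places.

22.36°

From the long-edge AOV: f = 23.5 / (2·tan(9.35°)) = 23.5 / 0.32930 ≈ 71.3624 mm.
Sensor diagonal = √(23.5² + 15.6²) = √795.6100 ≈ 28.2066 mm.
Diagonal AOV = 2·arctan(28.2066 / (2 × 71.3624)) = 2·arctan(0.19763) ≈ 22.3585°.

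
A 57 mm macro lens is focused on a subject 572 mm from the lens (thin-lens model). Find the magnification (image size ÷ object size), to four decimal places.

0.1107×

Thin lens: 1/f = 1/dₒ + 1/dᵢ → 1/dᵢ = 1/57 − 1/572 = 0.0157956 mm⁻¹, so dᵢ ≈ 63.3087 mm.
Magnification m = dᵢ/dₒ = 63.3087/572 ≈ 0.11068.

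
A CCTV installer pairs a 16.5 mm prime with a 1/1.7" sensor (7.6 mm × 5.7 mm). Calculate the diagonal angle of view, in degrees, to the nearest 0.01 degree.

Sensor diagonal = √(7.6² + 5.7²) = √90.2500 ≈ 9.5000 mm.
Angle of view α = 2·arctan(d/2f) with d = 9.5000 mm and f = 16.5 mm.
d/2f = 0.28788; arctan(0.28788) ≈ 16.0600°, so α ≈ 32.1200°.

32.12°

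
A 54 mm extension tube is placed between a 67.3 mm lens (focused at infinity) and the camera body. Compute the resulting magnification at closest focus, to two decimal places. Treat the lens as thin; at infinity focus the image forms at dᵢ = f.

0.80×

The tube moves the image plane from f to f + e, so dᵢ = 67.3 + 54 = 121.3 mm. Focus is achieved when 1/f = 1/dₒ + 1/dᵢ, giving dₒ = 1/(1/f − 1/(f+e)).
Magnification m = dᵢ/dₒ = (f+e)·(1/f − 1/(f+e)) = e/f = 54/67.3 ≈ 0.8024.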